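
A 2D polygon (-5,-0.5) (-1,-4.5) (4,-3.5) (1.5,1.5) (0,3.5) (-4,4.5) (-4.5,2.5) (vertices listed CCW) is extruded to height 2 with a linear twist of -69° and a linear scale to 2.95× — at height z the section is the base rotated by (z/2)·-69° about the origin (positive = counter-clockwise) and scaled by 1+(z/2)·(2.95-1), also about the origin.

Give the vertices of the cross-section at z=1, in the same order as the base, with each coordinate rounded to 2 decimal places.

Cross-section at z=1: (-8.70,4.78) (-6.66,-6.21) (2.60,-10.17) (4.12,0.76) (3.92,5.70) (-1.48,11.80) (-4.53,9.10)

t = z/height = 1/2 = 0.5
s = 1 + (scale-1)·z/height = 1 + (2.95-1)·1/2 = 1.975000
θ = twist·z/height = -69°·1/2 = -34.5000° = -0.602139 rad
cos θ = 0.824126, sin θ = -0.566406 (intermediates below are computed at full precision and shown rounded to 5 d.p.)
v1: (-5,-0.5) → rotate → (-4.40383,2.41997) → ×s → (-8.69757,4.77944) → (-8.70,4.78)
v2: (-1,-4.5) → rotate → (-3.37295,-3.14216) → ×s → (-6.66158,-6.20577) → (-6.66,-6.21)
v3: (4,-3.5) → rotate → (1.31408,-5.15007) → ×s → (2.59531,-10.17138) → (2.60,-10.17)
v4: (1.5,1.5) → rotate → (2.08580,0.38658) → ×s → (4.11945,0.76350) → (4.12,0.76)
v5: (0,3.5) → rotate → (1.98242,2.88444) → ×s → (3.91528,5.69677) → (3.92,5.70)
v6: (-4,4.5) → rotate → (-0.74768,5.97419) → ×s → (-1.47666,11.79903) → (-1.48,11.80)
v7: (-4.5,2.5) → rotate → (-2.29255,4.60914) → ×s → (-4.52779,9.10306) → (-4.53,9.10)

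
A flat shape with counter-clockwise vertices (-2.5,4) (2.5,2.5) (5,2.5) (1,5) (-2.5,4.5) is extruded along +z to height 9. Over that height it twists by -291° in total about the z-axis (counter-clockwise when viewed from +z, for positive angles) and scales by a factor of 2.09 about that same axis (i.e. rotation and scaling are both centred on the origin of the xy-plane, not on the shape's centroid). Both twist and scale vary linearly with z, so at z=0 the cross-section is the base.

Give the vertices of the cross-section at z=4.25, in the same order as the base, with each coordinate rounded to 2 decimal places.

t = z/height = 4.25/9 = 0.472222
s = 1 + (scale-1)·z/height = 1 + (2.09-1)·4.25/9 = 1.514722
θ = twist·z/height = -291°·4.25/9 = -137.4167° = -2.398373 rad
cos θ = -0.736294, sin θ = -0.676662 (intermediates below are computed at full precision and shown rounded to 5 d.p.)
v1: (-2.5,4) → rotate → (4.54738,-1.25352) → ×s → (6.88802,-1.89874) → (6.89,-1.90)
v2: (2.5,2.5) → rotate → (-0.14908,-3.53239) → ×s → (-0.22582,-5.35059) → (-0.23,-5.35)
v3: (5,2.5) → rotate → (-1.98982,-5.22404) → ×s → (-3.01402,-7.91298) → (-3.01,-7.91)
v4: (1,5) → rotate → (2.64702,-4.35813) → ×s → (4.00949,-6.60136) → (4.01,-6.60)
v5: (-2.5,4.5) → rotate → (4.88571,-1.62167) → ×s → (7.40050,-2.45638) → (7.40,-2.46)

Cross-section at z=4.25: (6.89,-1.90) (-0.23,-5.35) (-3.01,-7.91) (4.01,-6.60) (7.40,-2.46)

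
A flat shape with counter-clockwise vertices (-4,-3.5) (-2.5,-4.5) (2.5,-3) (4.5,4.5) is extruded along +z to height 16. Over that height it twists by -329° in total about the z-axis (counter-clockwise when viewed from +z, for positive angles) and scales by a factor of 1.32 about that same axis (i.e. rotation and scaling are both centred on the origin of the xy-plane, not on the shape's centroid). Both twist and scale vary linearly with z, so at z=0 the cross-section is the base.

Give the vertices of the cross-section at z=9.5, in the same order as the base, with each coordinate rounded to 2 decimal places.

t = z/height = 9.5/16 = 0.59375
s = 1 + (scale-1)·z/height = 1 + (1.32-1)·9.5/16 = 1.190000
θ = twist·z/height = -329°·9.5/16 = -195.3438° = -3.409392 rad
cos θ = -0.964356, sin θ = 0.264609 (intermediates below are computed at full precision and shown rounded to 5 d.p.)
v1: (-4,-3.5) → rotate → (4.78356,2.31681) → ×s → (5.69243,2.75700) → (5.69,2.76)
v2: (-2.5,-4.5) → rotate → (3.60163,3.67808) → ×s → (4.28594,4.37691) → (4.29,4.38)
v3: (2.5,-3) → rotate → (-1.61706,3.55459) → ×s → (-1.92430,4.22996) → (-1.92,4.23)
v4: (4.5,4.5) → rotate → (-5.53034,-3.14886) → ×s → (-6.58111,-3.74714) → (-6.58,-3.75)

Cross-section at z=9.5: (5.69,2.76) (4.29,4.38) (-1.92,4.23) (-6.58,-3.75)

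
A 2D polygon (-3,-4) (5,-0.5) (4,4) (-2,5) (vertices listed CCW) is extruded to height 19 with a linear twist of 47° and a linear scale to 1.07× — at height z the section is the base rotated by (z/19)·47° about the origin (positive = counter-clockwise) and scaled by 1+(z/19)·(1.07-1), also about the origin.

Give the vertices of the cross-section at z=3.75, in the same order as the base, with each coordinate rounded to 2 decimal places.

t = z/height = 3.75/19 = 0.197368
s = 1 + (scale-1)·z/height = 1 + (1.07-1)·3.75/19 = 1.013816
θ = twist·z/height = 47°·3.75/19 = 9.2763° = 0.161902 rad
cos θ = 0.986922, sin θ = 0.161196 (intermediates below are computed at full precision and shown rounded to 5 d.p.)
v1: (-3,-4) → rotate → (-2.31598,-4.43128) → ×s → (-2.34798,-4.49250) → (-2.35,-4.49)
v2: (5,-0.5) → rotate → (5.01521,0.31252) → ×s → (5.08450,0.31684) → (5.08,0.32)
v3: (4,4) → rotate → (3.30291,4.59247) → ×s → (3.34854,4.65592) → (3.35,4.66)
v4: (-2,5) → rotate → (-2.77982,4.61222) → ×s → (-2.81823,4.67594) → (-2.82,4.68)

Cross-section at z=3.75: (-2.35,-4.49) (5.08,0.32) (3.35,4.66) (-2.82,4.68)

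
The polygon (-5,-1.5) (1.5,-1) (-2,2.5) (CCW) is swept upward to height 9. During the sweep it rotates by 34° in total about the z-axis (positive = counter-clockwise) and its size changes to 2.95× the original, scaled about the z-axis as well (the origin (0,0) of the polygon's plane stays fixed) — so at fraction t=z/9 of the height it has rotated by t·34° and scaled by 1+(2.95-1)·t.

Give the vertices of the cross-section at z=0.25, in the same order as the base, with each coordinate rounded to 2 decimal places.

t = z/height = 0.25/9 = 0.0277778
s = 1 + (scale-1)·z/height = 1 + (2.95-1)·0.25/9 = 1.054167
θ = twist·z/height = 34°·0.25/9 = 0.9444° = 0.016484 rad
cos θ = 0.999864, sin θ = 0.016483 (intermediates below are computed at full precision and shown rounded to 5 d.p.)
v1: (-5,-1.5) → rotate → (-4.97460,-1.58221) → ×s → (-5.24405,-1.66791) → (-5.24,-1.67)
v2: (1.5,-1) → rotate → (1.51628,-0.97514) → ×s → (1.59841,-1.02796) → (1.60,-1.03)
v3: (-2,2.5) → rotate → (-2.04094,2.46669) → ×s → (-2.15149,2.60031) → (-2.15,2.60)

Cross-section at z=0.25: (-5.24,-1.67) (1.60,-1.03) (-2.15,2.60)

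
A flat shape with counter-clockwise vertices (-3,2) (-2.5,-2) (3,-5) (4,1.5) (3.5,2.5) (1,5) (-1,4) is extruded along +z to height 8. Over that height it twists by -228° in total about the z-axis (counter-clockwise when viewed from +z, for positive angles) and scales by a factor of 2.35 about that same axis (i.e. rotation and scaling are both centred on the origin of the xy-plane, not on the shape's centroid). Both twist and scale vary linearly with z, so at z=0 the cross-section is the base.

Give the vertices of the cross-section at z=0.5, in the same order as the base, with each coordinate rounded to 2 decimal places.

Cross-section at z=0.5: (-2.62,2.90) (-3.16,-1.43) (1.82,-6.06) (4.60,0.51) (4.35,1.69) (2.39,4.99) (0.02,4.47)

t = z/height = 0.5/8 = 0.0625
s = 1 + (scale-1)·z/height = 1 + (2.35-1)·0.5/8 = 1.084375
θ = twist·z/height = -228°·0.5/8 = -14.2500° = -0.248709 rad
cos θ = 0.969231, sin θ = -0.246153 (intermediates below are computed at full precision and shown rounded to 5 d.p.)
v1: (-3,2) → rotate → (-2.41539,2.67692) → ×s → (-2.61918,2.90279) → (-2.62,2.90)
v2: (-2.5,-2) → rotate → (-2.91538,-1.32308) → ×s → (-3.16137,-1.43471) → (-3.16,-1.43)
v3: (3,-5) → rotate → (1.67693,-5.58461) → ×s → (1.81842,-6.05582) → (1.82,-6.06)
v4: (4,1.5) → rotate → (4.24615,0.46923) → ×s → (4.60442,0.50882) → (4.60,0.51)
v5: (3.5,2.5) → rotate → (4.00769,1.56154) → ×s → (4.34584,1.69330) → (4.35,1.69)
v6: (1,5) → rotate → (2.20000,4.60000) → ×s → (2.38562,4.98813) → (2.39,4.99)
v7: (-1,4) → rotate → (0.01538,4.12308) → ×s → (0.01668,4.47096) → (0.02,4.47)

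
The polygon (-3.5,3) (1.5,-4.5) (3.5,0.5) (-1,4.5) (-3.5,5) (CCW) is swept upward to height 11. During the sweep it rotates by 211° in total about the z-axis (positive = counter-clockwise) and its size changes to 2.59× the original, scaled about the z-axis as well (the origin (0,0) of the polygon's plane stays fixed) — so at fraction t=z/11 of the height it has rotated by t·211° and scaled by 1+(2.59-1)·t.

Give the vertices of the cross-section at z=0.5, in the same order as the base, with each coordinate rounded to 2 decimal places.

Cross-section at z=0.5: (-4.24,2.55) (2.39,-4.49) (3.61,1.15) (-1.86,4.58) (-4.59,4.66)

t = z/height = 0.5/11 = 0.0454545
s = 1 + (scale-1)·z/height = 1 + (2.59-1)·0.5/11 = 1.072273
θ = twist·z/height = 211°·0.5/11 = 9.5909° = 0.167393 rad
cos θ = 0.986022, sin θ = 0.166612 (intermediates below are computed at full precision and shown rounded to 5 d.p.)
v1: (-3.5,3) → rotate → (-3.95092,2.37492) → ×s → (-4.23646,2.54657) → (-4.24,2.55)
v2: (1.5,-4.5) → rotate → (2.22879,-4.18718) → ×s → (2.38987,-4.48980) → (2.39,-4.49)
v3: (3.5,0.5) → rotate → (3.36777,1.07615) → ×s → (3.61117,1.15393) → (3.61,1.15)
v4: (-1,4.5) → rotate → (-1.73578,4.27049) → ×s → (-1.86123,4.57913) → (-1.86,4.58)
v5: (-3.5,5) → rotate → (-4.28414,4.34697) → ×s → (-4.59377,4.66114) → (-4.59,4.66)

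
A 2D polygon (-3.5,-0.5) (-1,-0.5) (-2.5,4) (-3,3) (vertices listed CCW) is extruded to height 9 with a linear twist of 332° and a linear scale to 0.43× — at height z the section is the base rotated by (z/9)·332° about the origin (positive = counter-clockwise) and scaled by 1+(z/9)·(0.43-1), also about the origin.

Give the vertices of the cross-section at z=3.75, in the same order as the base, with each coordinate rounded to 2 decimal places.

t = z/height = 3.75/9 = 0.416667
s = 1 + (scale-1)·z/height = 1 + (0.43-1)·3.75/9 = 0.762500
θ = twist·z/height = 332°·3.75/9 = 138.3333° = 2.414372 rad
cos θ = -0.747025, sin θ = 0.664796 (intermediates below are computed at full precision and shown rounded to 5 d.p.)
v1: (-3.5,-0.5) → rotate → (2.94699,-1.95327) → ×s → (2.24708,-1.48937) → (2.25,-1.49)
v2: (-1,-0.5) → rotate → (1.07942,-0.29128) → ×s → (0.82306,-0.22210) → (0.82,-0.22)
v3: (-2.5,4) → rotate → (-0.79162,-4.65009) → ×s → (-0.60361,-3.54569) → (-0.60,-3.55)
v4: (-3,3) → rotate → (0.24669,-4.23546) → ×s → (0.18810,-3.22954) → (0.19,-3.23)

Cross-section at z=3.75: (2.25,-1.49) (0.82,-0.22) (-0.60,-3.55) (0.19,-3.23)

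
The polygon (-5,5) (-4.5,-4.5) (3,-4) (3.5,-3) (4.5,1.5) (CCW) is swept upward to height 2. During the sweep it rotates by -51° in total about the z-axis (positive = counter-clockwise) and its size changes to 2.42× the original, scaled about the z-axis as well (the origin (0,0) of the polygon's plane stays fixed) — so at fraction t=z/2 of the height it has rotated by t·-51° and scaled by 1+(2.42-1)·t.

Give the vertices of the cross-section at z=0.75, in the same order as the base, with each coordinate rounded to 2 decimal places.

t = z/height = 0.75/2 = 0.375
s = 1 + (scale-1)·z/height = 1 + (2.42-1)·0.75/2 = 1.532500
θ = twist·z/height = -51°·0.75/2 = -19.1250° = -0.333794 rad
cos θ = 0.944806, sin θ = -0.327630 (intermediates below are computed at full precision and shown rounded to 5 d.p.)
v1: (-5,5) → rotate → (-3.08588,6.36218) → ×s → (-4.72911,9.75004) → (-4.73,9.75)
v2: (-4.5,-4.5) → rotate → (-5.72596,-2.77729) → ×s → (-8.77504,-4.25620) → (-8.78,-4.26)
v3: (3,-4) → rotate → (1.52390,-4.76211) → ×s → (2.33537,-7.29794) → (2.34,-7.30)
v4: (3.5,-3) → rotate → (2.32393,-3.98112) → ×s → (3.56142,-6.10107) → (3.56,-6.10)
v5: (4.5,1.5) → rotate → (4.74307,-0.05713) → ×s → (7.26876,-0.08755) → (7.27,-0.09)

Cross-section at z=0.75: (-4.73,9.75) (-8.78,-4.26) (2.34,-7.30) (3.56,-6.10) (7.27,-0.09)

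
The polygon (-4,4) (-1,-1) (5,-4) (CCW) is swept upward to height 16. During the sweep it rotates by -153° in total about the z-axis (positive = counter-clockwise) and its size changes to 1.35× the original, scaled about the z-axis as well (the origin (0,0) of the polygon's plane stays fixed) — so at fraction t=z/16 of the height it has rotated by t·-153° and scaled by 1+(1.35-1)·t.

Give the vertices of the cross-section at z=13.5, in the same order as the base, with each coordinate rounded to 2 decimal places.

t = z/height = 13.5/16 = 0.84375
s = 1 + (scale-1)·z/height = 1 + (1.35-1)·13.5/16 = 1.295313
θ = twist·z/height = -153°·13.5/16 = -129.0938° = -2.253111 rad
cos θ = -0.630591, sin θ = -0.776115 (intermediates below are computed at full precision and shown rounded to 5 d.p.)
v1: (-4,4) → rotate → (5.62683,0.58210) → ×s → (7.28850,0.75400) → (7.29,0.75)
v2: (-1,-1) → rotate → (-0.14552,1.40671) → ×s → (-0.18850,1.82212) → (-0.19,1.82)
v3: (5,-4) → rotate → (-6.25742,-1.35821) → ×s → (-8.10531,-1.75931) → (-8.11,-1.76)

Cross-section at z=13.5: (7.29,0.75) (-0.19,1.82) (-8.11,-1.76)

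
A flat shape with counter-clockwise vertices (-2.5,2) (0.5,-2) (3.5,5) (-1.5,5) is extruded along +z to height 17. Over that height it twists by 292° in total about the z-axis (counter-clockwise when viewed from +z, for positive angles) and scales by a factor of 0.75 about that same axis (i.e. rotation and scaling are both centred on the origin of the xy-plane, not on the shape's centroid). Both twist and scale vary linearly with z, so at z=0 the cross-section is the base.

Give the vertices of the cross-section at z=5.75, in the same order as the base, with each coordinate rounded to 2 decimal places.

t = z/height = 5.75/17 = 0.338235
s = 1 + (scale-1)·z/height = 1 + (0.75-1)·5.75/17 = 0.915441
θ = twist·z/height = 292°·5.75/17 = 98.7647° = 1.723769 rad
cos θ = -0.152377, sin θ = 0.988322 (intermediates below are computed at full precision and shown rounded to 5 d.p.)
v1: (-2.5,2) → rotate → (-1.59570,-2.77556) → ×s → (-1.46077,-2.54086) → (-1.46,-2.54)
v2: (0.5,-2) → rotate → (1.90046,0.79892) → ×s → (1.73976,0.73136) → (1.74,0.73)
v3: (3.5,5) → rotate → (-5.47493,2.69724) → ×s → (-5.01198,2.46917) → (-5.01,2.47)
v4: (-1.5,5) → rotate → (-4.71305,-2.24437) → ×s → (-4.31452,-2.05459) → (-4.31,-2.05)

Cross-section at z=5.75: (-1.46,-2.54) (1.74,0.73) (-5.01,2.47) (-4.31,-2.05)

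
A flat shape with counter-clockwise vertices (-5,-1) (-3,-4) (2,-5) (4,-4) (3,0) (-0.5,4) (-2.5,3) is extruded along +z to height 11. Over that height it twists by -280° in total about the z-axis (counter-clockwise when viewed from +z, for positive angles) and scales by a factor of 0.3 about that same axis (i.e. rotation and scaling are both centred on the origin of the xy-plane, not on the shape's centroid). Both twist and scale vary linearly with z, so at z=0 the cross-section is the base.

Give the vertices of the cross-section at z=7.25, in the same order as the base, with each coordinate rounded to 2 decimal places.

Cross-section at z=7.25: (2.73,0.32) (1.78,2.02) (-0.86,2.77) (-1.98,2.32) (-1.61,0.13) (0.10,-2.17) (1.21,-1.72)

t = z/height = 7.25/11 = 0.659091
s = 1 + (scale-1)·z/height = 1 + (0.3-1)·7.25/11 = 0.538636
θ = twist·z/height = -280°·7.25/11 = -184.5455° = -3.220926 rad
cos θ = -0.996855, sin θ = 0.079250 (intermediates below are computed at full precision and shown rounded to 5 d.p.)
v1: (-5,-1) → rotate → (5.06352,0.60060) → ×s → (2.72740,0.32351) → (2.73,0.32)
v2: (-3,-4) → rotate → (3.30756,3.74967) → ×s → (1.78157,2.01971) → (1.78,2.02)
v3: (2,-5) → rotate → (-1.59746,5.14277) → ×s → (-0.86045,2.77008) → (-0.86,2.77)
v4: (4,-4) → rotate → (-3.67042,4.30442) → ×s → (-1.97702,2.31852) → (-1.98,2.32)
v5: (3,0) → rotate → (-2.99056,0.23775) → ×s → (-1.61083,0.12806) → (-1.61,0.13)
v6: (-0.5,4) → rotate → (0.18143,-4.02704) → ×s → (0.09772,-2.16911) → (0.10,-2.17)
v7: (-2.5,3) → rotate → (2.25439,-3.18869) → ×s → (1.21429,-1.71754) → (1.21,-1.72)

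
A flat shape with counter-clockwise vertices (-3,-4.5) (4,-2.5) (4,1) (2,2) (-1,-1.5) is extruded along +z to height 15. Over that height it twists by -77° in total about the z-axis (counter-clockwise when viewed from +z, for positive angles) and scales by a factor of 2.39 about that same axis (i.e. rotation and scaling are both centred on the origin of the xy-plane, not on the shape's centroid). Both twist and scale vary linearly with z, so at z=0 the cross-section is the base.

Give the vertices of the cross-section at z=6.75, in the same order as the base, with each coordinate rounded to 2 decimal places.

Cross-section at z=6.75: (-8.17,-3.24) (3.04,-7.04) (6.27,-2.36) (4.52,0.83) (-2.72,-1.08)

t = z/height = 6.75/15 = 0.45
s = 1 + (scale-1)·z/height = 1 + (2.39-1)·6.75/15 = 1.625500
θ = twist·z/height = -77°·6.75/15 = -34.6500° = -0.604757 rad
cos θ = 0.822641, sin θ = -0.568562 (intermediates below are computed at full precision and shown rounded to 5 d.p.)
v1: (-3,-4.5) → rotate → (-5.02645,-1.99620) → ×s → (-8.17049,-3.24482) → (-8.17,-3.24)
v2: (4,-2.5) → rotate → (1.86916,-4.33085) → ×s → (3.03832,-7.03979) → (3.04,-7.04)
v3: (4,1) → rotate → (3.85912,-1.45161) → ×s → (6.27301,-2.35959) → (6.27,-2.36)
v4: (2,2) → rotate → (2.78240,0.50816) → ×s → (4.52280,0.82601) → (4.52,0.83)
v5: (-1,-1.5) → rotate → (-1.67548,-0.66540) → ×s → (-2.72350,-1.08161) → (-2.72,-1.08)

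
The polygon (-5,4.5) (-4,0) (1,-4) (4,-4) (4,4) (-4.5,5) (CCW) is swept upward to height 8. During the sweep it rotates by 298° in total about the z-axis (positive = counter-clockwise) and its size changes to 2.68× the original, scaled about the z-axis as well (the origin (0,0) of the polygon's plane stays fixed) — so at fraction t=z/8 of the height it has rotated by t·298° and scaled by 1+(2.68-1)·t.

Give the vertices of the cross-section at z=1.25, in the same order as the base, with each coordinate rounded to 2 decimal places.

Cross-section at z=1.25: (-8.47,-0.68) (-3.47,-3.67) (4.53,-2.56) (7.14,0.19) (-0.19,7.14) (-8.49,0.21)

t = z/height = 1.25/8 = 0.15625
s = 1 + (scale-1)·z/height = 1 + (2.68-1)·1.25/8 = 1.262500
θ = twist·z/height = 298°·1.25/8 = 46.5625° = 0.812669 rad
cos θ = 0.687563, sin θ = 0.726125 (intermediates below are computed at full precision and shown rounded to 5 d.p.)
v1: (-5,4.5) → rotate → (-6.70538,-0.53659) → ×s → (-8.46554,-0.67745) → (-8.47,-0.68)
v2: (-4,0) → rotate → (-2.75025,-2.90450) → ×s → (-3.47219,-3.66693) → (-3.47,-3.67)
v3: (1,-4) → rotate → (3.59206,-2.02413) → ×s → (4.53498,-2.55546) → (4.53,-2.56)
v4: (4,-4) → rotate → (5.65475,0.15425) → ×s → (7.13912,0.19474) → (7.14,0.19)
v5: (4,4) → rotate → (-0.15425,5.65475) → ×s → (-0.19474,7.13912) → (-0.19,7.14)
v6: (-4.5,5) → rotate → (-6.72466,0.17025) → ×s → (-8.48988,0.21494) → (-8.49,0.21)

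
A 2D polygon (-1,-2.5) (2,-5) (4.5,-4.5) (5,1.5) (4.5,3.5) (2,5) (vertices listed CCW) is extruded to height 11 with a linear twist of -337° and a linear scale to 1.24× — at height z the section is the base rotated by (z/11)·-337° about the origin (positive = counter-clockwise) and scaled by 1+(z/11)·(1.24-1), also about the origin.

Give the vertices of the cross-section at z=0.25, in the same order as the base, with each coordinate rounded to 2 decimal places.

t = z/height = 0.25/11 = 0.0227273
s = 1 + (scale-1)·z/height = 1 + (1.24-1)·0.25/11 = 1.005455
θ = twist·z/height = -337°·0.25/11 = -7.6591° = -0.133676 rad
cos θ = 0.991079, sin θ = -0.133279 (intermediates below are computed at full precision and shown rounded to 5 d.p.)
v1: (-1,-2.5) → rotate → (-1.32428,-2.34442) → ×s → (-1.33150,-2.35721) → (-1.33,-2.36)
v2: (2,-5) → rotate → (1.31576,-5.22195) → ×s → (1.32294,-5.25043) → (1.32,-5.25)
v3: (4.5,-4.5) → rotate → (3.86010,-5.05961) → ×s → (3.88116,-5.08721) → (3.88,-5.09)
v4: (5,1.5) → rotate → (5.15531,0.82022) → ×s → (5.18343,0.82470) → (5.18,0.82)
v5: (4.5,3.5) → rotate → (4.92633,2.86902) → ×s → (4.95320,2.88467) → (4.95,2.88)
v6: (2,5) → rotate → (2.64855,4.68884) → ×s → (2.66300,4.71441) → (2.66,4.71)

Cross-section at z=0.25: (-1.33,-2.36) (1.32,-5.25) (3.88,-5.09) (5.18,0.82) (4.95,2.88) (2.66,4.71)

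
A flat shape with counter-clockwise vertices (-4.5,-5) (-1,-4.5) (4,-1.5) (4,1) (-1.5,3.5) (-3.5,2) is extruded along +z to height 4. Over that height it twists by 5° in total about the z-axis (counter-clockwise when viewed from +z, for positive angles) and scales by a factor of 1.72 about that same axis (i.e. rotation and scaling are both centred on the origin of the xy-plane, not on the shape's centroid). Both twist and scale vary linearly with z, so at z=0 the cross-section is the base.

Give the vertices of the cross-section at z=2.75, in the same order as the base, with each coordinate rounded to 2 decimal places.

Cross-section at z=2.75: (-6.27,-7.86) (-1.09,-6.81) (6.10,-1.88) (5.88,1.85) (-2.55,5.09) (-5.40,2.67)

t = z/height = 2.75/4 = 0.6875
s = 1 + (scale-1)·z/height = 1 + (1.72-1)·2.75/4 = 1.495000
θ = twist·z/height = 5°·2.75/4 = 3.4375° = 0.059996 rad
cos θ = 0.998201, sin θ = 0.059960 (intermediates below are computed at full precision and shown rounded to 5 d.p.)
v1: (-4.5,-5) → rotate → (-4.19211,-5.26082) → ×s → (-6.26720,-7.86493) → (-6.27,-7.86)
v2: (-1,-4.5) → rotate → (-0.72838,-4.55186) → ×s → (-1.08893,-6.80504) → (-1.09,-6.81)
v3: (4,-1.5) → rotate → (4.08274,-1.25746) → ×s → (6.10370,-1.87991) → (6.10,-1.88)
v4: (4,1) → rotate → (3.93284,1.23804) → ×s → (5.87960,1.85087) → (5.88,1.85)
v5: (-1.5,3.5) → rotate → (-1.70716,3.40376) → ×s → (-2.55220,5.08863) → (-2.55,5.09)
v6: (-3.5,2) → rotate → (-3.61362,1.78654) → ×s → (-5.40237,2.67088) → (-5.40,2.67)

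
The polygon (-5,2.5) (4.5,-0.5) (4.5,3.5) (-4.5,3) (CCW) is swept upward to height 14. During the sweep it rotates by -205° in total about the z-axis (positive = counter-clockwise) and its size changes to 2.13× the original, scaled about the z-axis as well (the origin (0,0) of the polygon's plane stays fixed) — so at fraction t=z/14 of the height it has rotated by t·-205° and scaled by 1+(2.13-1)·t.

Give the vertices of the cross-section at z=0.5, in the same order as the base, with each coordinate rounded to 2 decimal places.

t = z/height = 0.5/14 = 0.0357143
s = 1 + (scale-1)·z/height = 1 + (2.13-1)·0.5/14 = 1.040357
θ = twist·z/height = -205°·0.5/14 = -7.3214° = -0.127783 rad
cos θ = 0.991847, sin θ = -0.127436 (intermediates below are computed at full precision and shown rounded to 5 d.p.)
v1: (-5,2.5) → rotate → (-4.64065,3.11679) → ×s → (-4.82793,3.24258) → (-4.83,3.24)
v2: (4.5,-0.5) → rotate → (4.39959,-1.06938) → ×s → (4.57715,-1.11254) → (4.58,-1.11)
v3: (4.5,3.5) → rotate → (4.90934,2.89800) → ×s → (5.10746,3.01496) → (5.11,3.01)
v4: (-4.5,3) → rotate → (-4.08100,3.54900) → ×s → (-4.24570,3.69223) → (-4.25,3.69)

Cross-section at z=0.5: (-4.83,3.24) (4.58,-1.11) (5.11,3.01) (-4.25,3.69)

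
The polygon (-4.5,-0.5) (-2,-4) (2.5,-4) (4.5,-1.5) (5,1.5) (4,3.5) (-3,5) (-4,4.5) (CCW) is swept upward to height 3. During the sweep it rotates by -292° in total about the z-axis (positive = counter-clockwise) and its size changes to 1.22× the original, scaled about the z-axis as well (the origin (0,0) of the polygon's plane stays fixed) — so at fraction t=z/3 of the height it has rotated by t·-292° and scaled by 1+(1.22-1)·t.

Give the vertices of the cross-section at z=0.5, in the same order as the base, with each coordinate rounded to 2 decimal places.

Cross-section at z=0.5: (-3.47,3.16) (-4.48,-1.18) (-1.40,-4.68) (1.91,-4.53) (4.59,-2.87) (5.46,-0.72) (1.84,5.76) (0.76,6.19)

t = z/height = 0.5/3 = 0.166667
s = 1 + (scale-1)·z/height = 1 + (1.22-1)·0.5/3 = 1.036667
θ = twist·z/height = -292°·0.5/3 = -48.6667° = -0.849394 rad
cos θ = 0.660439, sin θ = -0.750880 (intermediates below are computed at full precision and shown rounded to 5 d.p.)
v1: (-4.5,-0.5) → rotate → (-3.34741,3.04874) → ×s → (-3.47015,3.16053) → (-3.47,3.16)
v2: (-2,-4) → rotate → (-4.32440,-1.13999) → ×s → (-4.48296,-1.18179) → (-4.48,-1.18)
v3: (2.5,-4) → rotate → (-1.35242,-4.51895) → ×s → (-1.40201,-4.68465) → (-1.40,-4.68)
v4: (4.5,-1.5) → rotate → (1.84565,-4.36962) → ×s → (1.91333,-4.52984) → (1.91,-4.53)
v5: (5,1.5) → rotate → (4.42851,-2.76374) → ×s → (4.59089,-2.86508) → (4.59,-2.87)
v6: (4,3.5) → rotate → (5.26983,-0.69198) → ×s → (5.46306,-0.71736) → (5.46,-0.72)
v7: (-3,5) → rotate → (1.77308,5.55483) → ×s → (1.83810,5.75851) → (1.84,5.76)
v8: (-4,4.5) → rotate → (0.73721,5.97549) → ×s → (0.76424,6.19460) → (0.76,6.19)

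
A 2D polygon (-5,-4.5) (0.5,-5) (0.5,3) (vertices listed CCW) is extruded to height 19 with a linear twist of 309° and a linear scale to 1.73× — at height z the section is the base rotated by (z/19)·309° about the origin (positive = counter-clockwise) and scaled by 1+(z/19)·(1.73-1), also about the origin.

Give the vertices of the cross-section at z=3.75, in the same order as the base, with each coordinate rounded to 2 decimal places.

t = z/height = 3.75/19 = 0.197368
s = 1 + (scale-1)·z/height = 1 + (1.73-1)·3.75/19 = 1.144079
θ = twist·z/height = 309°·3.75/19 = 60.9868° = 1.064421 rad
cos θ = 0.485010, sin θ = 0.874508 (intermediates below are computed at full precision and shown rounded to 5 d.p.)
v1: (-5,-4.5) → rotate → (1.51024,-6.55509) → ×s → (1.72783,-7.49954) → (1.73,-7.50)
v2: (0.5,-5) → rotate → (4.61505,-1.98780) → ×s → (5.27998,-2.27420) → (5.28,-2.27)
v3: (0.5,3) → rotate → (-2.38102,1.89229) → ×s → (-2.72407,2.16492) → (-2.72,2.16)

Cross-section at z=3.75: (1.73,-7.50) (5.28,-2.27) (-2.72,2.16)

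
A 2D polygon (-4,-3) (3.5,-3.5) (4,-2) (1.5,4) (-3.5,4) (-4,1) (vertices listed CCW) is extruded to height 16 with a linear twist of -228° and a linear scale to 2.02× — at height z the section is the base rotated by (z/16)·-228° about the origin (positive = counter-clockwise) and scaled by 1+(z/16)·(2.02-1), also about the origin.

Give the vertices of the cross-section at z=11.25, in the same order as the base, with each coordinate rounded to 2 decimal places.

Cross-section at z=11.25: (4.73,7.16) (-7.68,3.63) (-7.62,0.92) (-0.11,-7.33) (7.97,-4.44) (7.05,0.70)

t = z/height = 11.25/16 = 0.703125
s = 1 + (scale-1)·z/height = 1 + (2.02-1)·11.25/16 = 1.717188
θ = twist·z/height = -228°·11.25/16 = -160.3125° = -2.797981 rad
cos θ = -0.941544, sin θ = -0.336890 (intermediates below are computed at full precision and shown rounded to 5 d.p.)
v1: (-4,-3) → rotate → (2.75551,4.17219) → ×s → (4.73172,7.16444) → (4.73,7.16)
v2: (3.5,-3.5) → rotate → (-4.47452,2.11629) → ×s → (-7.68359,3.63407) → (-7.68,3.63)
v3: (4,-2) → rotate → (-4.43996,0.53553) → ×s → (-7.62424,0.91960) → (-7.62,0.92)
v4: (1.5,4) → rotate → (-0.06476,-4.27151) → ×s → (-0.11120,-7.33499) → (-0.11,-7.33)
v5: (-3.5,4) → rotate → (4.64296,-2.58706) → ×s → (7.97284,-4.44247) → (7.97,-4.44)
v6: (-4,1) → rotate → (4.10307,0.40602) → ×s → (7.04573,0.69720) → (7.05,0.70)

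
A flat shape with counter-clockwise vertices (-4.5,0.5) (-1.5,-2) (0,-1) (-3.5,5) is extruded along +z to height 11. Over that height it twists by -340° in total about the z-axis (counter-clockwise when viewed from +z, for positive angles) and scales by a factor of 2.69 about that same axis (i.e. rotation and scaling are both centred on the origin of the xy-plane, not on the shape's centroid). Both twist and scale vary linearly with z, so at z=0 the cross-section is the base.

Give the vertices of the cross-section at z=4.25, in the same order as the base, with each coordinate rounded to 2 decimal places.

Cross-section at z=4.25: (5.54,5.04) (-0.84,4.05) (-1.24,1.09) (10.03,-1.12)

t = z/height = 4.25/11 = 0.386364
s = 1 + (scale-1)·z/height = 1 + (2.69-1)·4.25/11 = 1.652955
θ = twist·z/height = -340°·4.25/11 = -131.3636° = -2.292728 rad
cos θ = -0.660836, sin θ = -0.750531 (intermediates below are computed at full precision and shown rounded to 5 d.p.)
v1: (-4.5,0.5) → rotate → (3.34903,3.04697) → ×s → (5.53579,5.03650) → (5.54,5.04)
v2: (-1.5,-2) → rotate → (-0.50981,2.44747) → ×s → (-0.84269,4.04555) → (-0.84,4.05)
v3: (0,-1) → rotate → (-0.75053,0.66084) → ×s → (-1.24059,1.09233) → (-1.24,1.09)
v4: (-3.5,5) → rotate → (6.06558,-0.67732) → ×s → (10.02612,-1.11958) → (10.03,-1.12)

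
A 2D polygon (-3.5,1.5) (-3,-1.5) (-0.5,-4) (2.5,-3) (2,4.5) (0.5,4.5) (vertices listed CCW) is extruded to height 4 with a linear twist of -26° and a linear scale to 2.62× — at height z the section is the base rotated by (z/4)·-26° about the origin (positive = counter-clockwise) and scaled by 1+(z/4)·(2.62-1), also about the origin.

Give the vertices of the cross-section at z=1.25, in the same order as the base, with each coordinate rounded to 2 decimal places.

t = z/height = 1.25/4 = 0.3125
s = 1 + (scale-1)·z/height = 1 + (2.62-1)·1.25/4 = 1.506250
θ = twist·z/height = -26°·1.25/4 = -8.1250° = -0.141808 rad
cos θ = 0.989962, sin θ = -0.141333 (intermediates below are computed at full precision and shown rounded to 5 d.p.)
v1: (-3.5,1.5) → rotate → (-3.25287,1.97961) → ×s → (-4.89963,2.98179) → (-4.90,2.98)
v2: (-3,-1.5) → rotate → (-3.18189,-1.06094) → ×s → (-4.79272,-1.59805) → (-4.79,-1.60)
v3: (-0.5,-4) → rotate → (-1.06031,-3.88918) → ×s → (-1.59710,-5.85808) → (-1.60,-5.86)
v4: (2.5,-3) → rotate → (2.05091,-3.32322) → ×s → (3.08918,-5.00560) → (3.09,-5.01)
v5: (2,4.5) → rotate → (2.61592,4.17216) → ×s → (3.94023,6.28432) → (3.94,6.28)
v6: (0.5,4.5) → rotate → (1.13098,4.38416) → ×s → (1.70354,6.60365) → (1.70,6.60)

Cross-section at z=1.25: (-4.90,2.98) (-4.79,-1.60) (-1.60,-5.86) (3.09,-5.01) (3.94,6.28) (1.70,6.60)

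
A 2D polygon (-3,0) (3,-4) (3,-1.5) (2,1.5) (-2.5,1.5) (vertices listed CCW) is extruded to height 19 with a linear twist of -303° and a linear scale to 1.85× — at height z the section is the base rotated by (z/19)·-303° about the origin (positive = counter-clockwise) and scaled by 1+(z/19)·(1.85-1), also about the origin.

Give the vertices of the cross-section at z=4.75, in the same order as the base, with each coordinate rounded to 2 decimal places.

t = z/height = 4.75/19 = 0.25
s = 1 + (scale-1)·z/height = 1 + (1.85-1)·4.75/19 = 1.212500
θ = twist·z/height = -303°·4.75/19 = -75.7500° = -1.322087 rad
cos θ = 0.246153, sin θ = -0.969231 (intermediates below are computed at full precision and shown rounded to 5 d.p.)
v1: (-3,0) → rotate → (-0.73846,2.90769) → ×s → (-0.89538,3.52558) → (-0.90,3.53)
v2: (3,-4) → rotate → (-3.13846,-3.89231) → ×s → (-3.80539,-4.71942) → (-3.81,-4.72)
v3: (3,-1.5) → rotate → (-0.71539,-3.27692) → ×s → (-0.86741,-3.97327) → (-0.87,-3.97)
v4: (2,1.5) → rotate → (1.94615,-1.56923) → ×s → (2.35971,-1.90269) → (2.36,-1.90)
v5: (-2.5,1.5) → rotate → (0.83846,2.79231) → ×s → (1.01664,3.38567) → (1.02,3.39)

Cross-section at z=4.75: (-0.90,3.53) (-3.81,-4.72) (-0.87,-3.97) (2.36,-1.90) (1.02,3.39)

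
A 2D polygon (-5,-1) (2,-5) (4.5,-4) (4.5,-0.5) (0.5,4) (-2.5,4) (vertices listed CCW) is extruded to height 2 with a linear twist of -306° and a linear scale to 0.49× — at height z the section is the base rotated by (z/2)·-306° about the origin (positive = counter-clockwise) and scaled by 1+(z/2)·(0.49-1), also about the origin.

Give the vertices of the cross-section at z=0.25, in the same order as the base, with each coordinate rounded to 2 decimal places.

t = z/height = 0.25/2 = 0.125
s = 1 + (scale-1)·z/height = 1 + (0.49-1)·0.25/2 = 0.936250
θ = twist·z/height = -306°·0.25/2 = -38.2500° = -0.667588 rad
cos θ = 0.785317, sin θ = -0.619094 (intermediates below are computed at full precision and shown rounded to 5 d.p.)
v1: (-5,-1) → rotate → (-4.54568,2.31015) → ×s → (-4.25589,2.16288) → (-4.26,2.16)
v2: (2,-5) → rotate → (-1.52484,-5.16477) → ×s → (-1.42763,-4.83552) → (-1.43,-4.84)
v3: (4.5,-4) → rotate → (1.05755,-5.92719) → ×s → (0.99013,-5.54933) → (0.99,-5.55)
v4: (4.5,-0.5) → rotate → (3.22438,-3.17858) → ×s → (3.01883,-2.97595) → (3.02,-2.98)
v5: (0.5,4) → rotate → (2.86903,2.83172) → ×s → (2.68613,2.65120) → (2.69,2.65)
v6: (-2.5,4) → rotate → (0.51308,4.68900) → ×s → (0.48037,4.39008) → (0.48,4.39)

Cross-section at z=0.25: (-4.26,2.16) (-1.43,-4.84) (0.99,-5.55) (3.02,-2.98) (2.69,2.65) (0.48,4.39)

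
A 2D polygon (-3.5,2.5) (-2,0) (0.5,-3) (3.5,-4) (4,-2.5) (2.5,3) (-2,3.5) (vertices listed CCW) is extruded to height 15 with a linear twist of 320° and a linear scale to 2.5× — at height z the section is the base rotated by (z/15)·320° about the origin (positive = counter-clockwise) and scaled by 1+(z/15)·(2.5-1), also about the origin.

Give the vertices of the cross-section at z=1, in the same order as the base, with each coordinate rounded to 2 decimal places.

t = z/height = 1/15 = 0.0666667
s = 1 + (scale-1)·z/height = 1 + (2.5-1)·1/15 = 1.100000
θ = twist·z/height = 320°·1/15 = 21.3333° = 0.372337 rad
cos θ = 0.931480, sin θ = 0.363793 (intermediates below are computed at full precision and shown rounded to 5 d.p.)
v1: (-3.5,2.5) → rotate → (-4.16966,1.05542) → ×s → (-4.58663,1.16097) → (-4.59,1.16)
v2: (-2,0) → rotate → (-1.86296,-0.72759) → ×s → (-2.04926,-0.80035) → (-2.05,-0.80)
v3: (0.5,-3) → rotate → (1.55712,-2.61254) → ×s → (1.71283,-2.87380) → (1.71,-2.87)
v4: (3.5,-4) → rotate → (4.71535,-2.45264) → ×s → (5.18689,-2.69791) → (5.19,-2.70)
v5: (4,-2.5) → rotate → (4.63540,-0.87353) → ×s → (5.09894,-0.96088) → (5.10,-0.96)
v6: (2.5,3) → rotate → (1.23732,3.70392) → ×s → (1.36105,4.07431) → (1.36,4.07)
v7: (-2,3.5) → rotate → (-3.13624,2.53259) → ×s → (-3.44986,2.78585) → (-3.45,2.79)

Cross-section at z=1: (-4.59,1.16) (-2.05,-0.80) (1.71,-2.87) (5.19,-2.70) (5.10,-0.96) (1.36,4.07) (-3.45,2.79)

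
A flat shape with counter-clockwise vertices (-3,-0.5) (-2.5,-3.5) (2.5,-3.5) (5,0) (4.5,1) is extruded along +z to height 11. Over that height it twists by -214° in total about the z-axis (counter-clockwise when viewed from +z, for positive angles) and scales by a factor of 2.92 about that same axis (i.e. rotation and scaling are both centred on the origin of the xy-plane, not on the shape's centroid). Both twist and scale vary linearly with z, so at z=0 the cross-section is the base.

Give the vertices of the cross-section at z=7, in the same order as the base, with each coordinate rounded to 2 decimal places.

t = z/height = 7/11 = 0.636364
s = 1 + (scale-1)·z/height = 1 + (2.92-1)·7/11 = 2.221818
θ = twist·z/height = -214°·7/11 = -136.1818° = -2.376821 rad
cos θ = -0.721541, sin θ = -0.692372 (intermediates below are computed at full precision and shown rounded to 5 d.p.)
v1: (-3,-0.5) → rotate → (1.81844,2.43789) → ×s → (4.04023,5.41654) → (4.04,5.42)
v2: (-2.5,-3.5) → rotate → (-0.61945,4.25632) → ×s → (-1.37631,9.45677) → (-1.38,9.46)
v3: (2.5,-3.5) → rotate → (-4.22715,0.79446) → ×s → (-9.39197,1.76515) → (-9.39,1.77)
v4: (5,0) → rotate → (-3.60770,-3.46186) → ×s → (-8.01566,-7.69163) → (-8.02,-7.69)
v5: (4.5,1) → rotate → (-2.55456,-3.83722) → ×s → (-5.67577,-8.52559) → (-5.68,-8.53)

Cross-section at z=7: (4.04,5.42) (-1.38,9.46) (-9.39,1.77) (-8.02,-7.69) (-5.68,-8.53)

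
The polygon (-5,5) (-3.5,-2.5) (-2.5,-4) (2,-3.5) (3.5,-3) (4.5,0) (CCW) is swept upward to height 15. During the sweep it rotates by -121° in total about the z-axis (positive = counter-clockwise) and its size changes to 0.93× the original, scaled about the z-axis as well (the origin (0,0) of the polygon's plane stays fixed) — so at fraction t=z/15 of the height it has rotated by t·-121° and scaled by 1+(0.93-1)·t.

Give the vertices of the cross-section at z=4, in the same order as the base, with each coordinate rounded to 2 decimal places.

t = z/height = 4/15 = 0.266667
s = 1 + (scale-1)·z/height = 1 + (0.93-1)·4/15 = 0.981333
θ = twist·z/height = -121°·4/15 = -32.2667° = -0.563160 rad
cos θ = 0.845573, sin θ = -0.533861 (intermediates below are computed at full precision and shown rounded to 5 d.p.)
v1: (-5,5) → rotate → (-1.55856,6.89717) → ×s → (-1.52947,6.76842) → (-1.53,6.77)
v2: (-3.5,-2.5) → rotate → (-4.29416,-0.24542) → ×s → (-4.21400,-0.24084) → (-4.21,-0.24)
v3: (-2.5,-4) → rotate → (-4.24937,-2.04764) → ×s → (-4.17005,-2.00942) → (-4.17,-2.01)
v4: (2,-3.5) → rotate → (-0.17737,-4.02722) → ×s → (-0.17406,-3.95205) → (-0.17,-3.95)
v5: (3.5,-3) → rotate → (1.35792,-4.40523) → ×s → (1.33257,-4.32300) → (1.33,-4.32)
v6: (4.5,0) → rotate → (3.80508,-2.40237) → ×s → (3.73405,-2.35753) → (3.73,-2.36)

Cross-section at z=4: (-1.53,6.77) (-4.21,-0.24) (-4.17,-2.01) (-0.17,-3.95) (1.33,-4.32) (3.73,-2.36)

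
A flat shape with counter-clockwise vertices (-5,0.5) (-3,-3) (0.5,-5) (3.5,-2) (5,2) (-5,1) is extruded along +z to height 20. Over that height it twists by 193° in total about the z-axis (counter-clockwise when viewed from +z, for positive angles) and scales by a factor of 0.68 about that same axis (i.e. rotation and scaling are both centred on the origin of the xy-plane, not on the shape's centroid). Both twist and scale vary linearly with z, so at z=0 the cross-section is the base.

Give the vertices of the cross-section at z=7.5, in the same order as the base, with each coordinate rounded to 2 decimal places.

Cross-section at z=7.5: (-1.75,-4.06) (1.72,-3.32) (4.33,-0.91) (2.61,2.40) (-0.35,4.73) (-2.17,-3.93)

t = z/height = 7.5/20 = 0.375
s = 1 + (scale-1)·z/height = 1 + (0.68-1)·7.5/20 = 0.880000
θ = twist·z/height = 193°·7.5/20 = 72.3750° = 1.263182 rad
cos θ = 0.302786, sin θ = 0.953059 (intermediates below are computed at full precision and shown rounded to 5 d.p.)
v1: (-5,0.5) → rotate → (-1.99046,-4.61390) → ×s → (-1.75160,-4.06023) → (-1.75,-4.06)
v2: (-3,-3) → rotate → (1.95082,-3.76753) → ×s → (1.71672,-3.31543) → (1.72,-3.32)
v3: (0.5,-5) → rotate → (4.91669,-1.03740) → ×s → (4.32668,-0.91291) → (4.33,-0.91)
v4: (3.5,-2) → rotate → (2.96587,2.73013) → ×s → (2.60996,2.40252) → (2.61,2.40)
v5: (5,2) → rotate → (-0.39219,5.37086) → ×s → (-0.34513,4.72636) → (-0.35,4.73)
v6: (-5,1) → rotate → (-2.46699,-4.46251) → ×s → (-2.17095,-3.92701) → (-2.17,-3.93)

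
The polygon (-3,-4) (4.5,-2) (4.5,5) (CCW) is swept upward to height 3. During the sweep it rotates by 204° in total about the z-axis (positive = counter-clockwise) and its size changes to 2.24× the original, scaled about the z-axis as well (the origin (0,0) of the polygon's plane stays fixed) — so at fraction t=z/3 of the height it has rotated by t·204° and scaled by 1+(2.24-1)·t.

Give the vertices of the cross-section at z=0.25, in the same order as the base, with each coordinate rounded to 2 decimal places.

Cross-section at z=0.25: (-1.88,-5.19) (5.39,-0.66) (3.14,6.73)

t = z/height = 0.25/3 = 0.0833333
s = 1 + (scale-1)·z/height = 1 + (2.24-1)·0.25/3 = 1.103333
θ = twist·z/height = 204°·0.25/3 = 17.0000° = 0.296706 rad
cos θ = 0.956305, sin θ = 0.292372 (intermediates below are computed at full precision and shown rounded to 5 d.p.)
v1: (-3,-4) → rotate → (-1.69943,-4.70233) → ×s → (-1.87503,-5.18824) → (-1.88,-5.19)
v2: (4.5,-2) → rotate → (4.88811,-0.59694) → ×s → (5.39322,-0.65862) → (5.39,-0.66)
v3: (4.5,5) → rotate → (2.84151,6.09720) → ×s → (3.13514,6.72724) → (3.14,6.73)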